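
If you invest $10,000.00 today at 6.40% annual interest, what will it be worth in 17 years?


Future value formula: FV = PV × (1 + r)^t
FV = $10,000.00 × (1 + 0.064)^17
FV = $10,000.00 × 2.870831
FV = $28,708.31

FV = PV × (1 + r)^t = $28,708.31


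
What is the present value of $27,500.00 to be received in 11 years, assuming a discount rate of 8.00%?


Present value formula: PV = FV / (1 + r)^t
PV = $27,500.00 / (1 + 0.08)^11
PV = $27,500.00 / 2.331639
PV = $11,794.28

PV = FV / (1 + r)^t = $11,794.28


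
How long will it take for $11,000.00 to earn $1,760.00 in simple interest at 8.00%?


Rearrange the simple interest formula for t:
I = P × r × t  ⇒  t = I / (P × r)
t = $1,760.00 / ($11,000.00 × 0.08)
t = 2

t = I/(P×r) = 2 years


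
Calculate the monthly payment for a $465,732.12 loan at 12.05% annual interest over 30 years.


Loan payment formula: PMT = PV × r / (1 − (1 + r)^(−n))
Monthly rate r = 0.1205/12 ≈ 0.01004167, n = 360 months
Denominator: 1 − (1 + 0.1205/12)^(−360) = 0.972593
PMT = $465,732.12 × (0.1205/12) / 0.972593
PMT = $4,808.51 per month

PMT = PV × r / (1-(1+r)^(-n)) = $4,808.51/month


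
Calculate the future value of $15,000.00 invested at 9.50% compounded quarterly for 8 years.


Compound interest formula: A = P(1 + r/n)^(nt)
A = $15,000.00 × (1 + 0.095/4)^(4 × 8)
Growth factor: (1 + 0.095/4)^32 = 2.1193626
A = $15,000.00 × 2.1193626
A = $31,790.44

A = P(1 + r/n)^(nt) = $31,790.44


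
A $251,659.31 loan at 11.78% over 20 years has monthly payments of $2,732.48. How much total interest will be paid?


Total paid over the life of the loan = PMT × n.
Total paid = $2,732.48 × 240 = $655,795.20
Total interest = total paid − principal = $655,795.20 − $251,659.31 = $404,135.89

Total interest = (PMT × n) - PV = $404,135.89


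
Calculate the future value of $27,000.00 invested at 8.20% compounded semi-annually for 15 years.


Compound interest formula: A = P(1 + r/n)^(nt)
A = $27,000.00 × (1 + 0.082/2)^(2 × 15)
Growth factor: (1 + 0.082/2)^30 = 3.3382733
A = $27,000.00 × 3.3382733
A = $90,133.38

A = P(1 + r/n)^(nt) = $90,133.38


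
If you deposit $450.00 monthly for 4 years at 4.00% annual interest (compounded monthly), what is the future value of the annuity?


Future value of an ordinary annuity: FV = PMT × ((1 + r)^n − 1) / r
Monthly rate r = 0.04/12 ≈ 0.00333333, n = 48
FV = $450.00 × ((1 + 0.04/12)^48 − 1) / (0.04/12)
FV = $450.00 × 51.959601
FV = $23,381.82

FV = PMT × ((1+r)^n - 1)/r = $23,381.82


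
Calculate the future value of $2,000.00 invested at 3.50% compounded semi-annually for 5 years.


Compound interest formula: A = P(1 + r/n)^(nt)
A = $2,000.00 × (1 + 0.035/2)^(2 × 5)
Growth factor: (1 + 0.035/2)^10 = 1.189444
A = $2,000.00 × 1.189444
A = $2,378.89

A = P(1 + r/n)^(nt) = $2,378.89


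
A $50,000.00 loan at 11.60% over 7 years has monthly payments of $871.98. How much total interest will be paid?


Total paid over the life of the loan = PMT × n.
Total paid = $871.98 × 84 = $73,246.32
Total interest = total paid − principal = $73,246.32 − $50,000.00 = $23,246.32

Total interest = (PMT × n) - PV = $23,246.32


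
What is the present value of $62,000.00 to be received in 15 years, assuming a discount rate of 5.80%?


Present value formula: PV = FV / (1 + r)^t
PV = $62,000.00 / (1 + 0.058)^15
PV = $62,000.00 / 2.3296196
PV = $26,613.79

PV = FV / (1 + r)^t = $26,613.79


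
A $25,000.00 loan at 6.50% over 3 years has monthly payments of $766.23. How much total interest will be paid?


Total paid over the life of the loan = PMT × n.
Total paid = $766.23 × 36 = $27,584.28
Total interest = total paid − principal = $27,584.28 − $25,000.00 = $2,584.28

Total interest = (PMT × n) - PV = $2,584.28


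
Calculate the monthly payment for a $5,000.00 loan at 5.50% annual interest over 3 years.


Loan payment formula: PMT = PV × r / (1 − (1 + r)^(−n))
Monthly rate r = 0.055/12 ≈ 0.00458333, n = 36 months
Denominator: 1 − (1 + 0.055/12)^(−36) = 0.151787
PMT = $5,000.00 × (0.055/12) / 0.151787
PMT = $150.98 per month

PMT = PV × r / (1-(1+r)^(-n)) = $150.98/month


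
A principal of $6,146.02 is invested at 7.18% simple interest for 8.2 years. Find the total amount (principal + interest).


Total amount formula: A = P(1 + rt) = P + P·r·t
Interest: I = P × r × t = $6,146.02 × 0.0718 × 8.2 = $3,618.53
A = P + I = $6,146.02 + $3,618.53 = $9,764.55

A = P + I = P(1 + rt) = $9,764.55


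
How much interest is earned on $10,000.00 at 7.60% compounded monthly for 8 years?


Compound interest earned = final amount − principal.
A = P(1 + r/n)^(nt) = $10,000.00 × (1 + 0.076/12)^(12 × 8) = $18,332.36
Interest = A − P = $18,332.36 − $10,000.00 = $8,332.36

Interest = A - P = $8,332.36


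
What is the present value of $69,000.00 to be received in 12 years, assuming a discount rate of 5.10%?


Present value formula: PV = FV / (1 + r)^t
PV = $69,000.00 / (1 + 0.051)^12
PV = $69,000.00 / 1.8164882
PV = $37,985.38

PV = FV / (1 + r)^t = $37,985.38


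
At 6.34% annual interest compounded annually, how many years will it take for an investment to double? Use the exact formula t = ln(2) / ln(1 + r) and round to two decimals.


Doubling condition: (1 + r)^t = 2
Take ln of both sides: t × ln(1 + r) = ln(2)
t = ln(2) / ln(1 + r)
t = 0.693147 / 0.061471
t = 11.28

t = ln(2) / ln(1 + r) = 11.28 years


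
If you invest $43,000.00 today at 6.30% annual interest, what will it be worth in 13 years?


Future value formula: FV = PV × (1 + r)^t
FV = $43,000.00 × (1 + 0.063)^13
FV = $43,000.00 × 2.2127505
FV = $95,148.27

FV = PV × (1 + r)^t = $95,148.27


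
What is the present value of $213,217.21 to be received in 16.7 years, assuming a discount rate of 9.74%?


Present value formula: PV = FV / (1 + r)^t
PV = $213,217.21 / (1 + 0.0974)^16.7
PV = $213,217.21 / 4.721661
PV = $45,157.25

PV = FV / (1 + r)^t = $45,157.25


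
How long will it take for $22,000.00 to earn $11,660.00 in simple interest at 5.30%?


Rearrange the simple interest formula for t:
I = P × r × t  ⇒  t = I / (P × r)
t = $11,660.00 / ($22,000.00 × 0.053)
t = 10

t = I/(P×r) = 10 years


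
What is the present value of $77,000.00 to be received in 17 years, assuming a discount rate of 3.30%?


Present value formula: PV = FV / (1 + r)^t
PV = $77,000.00 / (1 + 0.033)^17
PV = $77,000.00 / 1.73662267
PV = $44,338.94

PV = FV / (1 + r)^t = $44,338.94


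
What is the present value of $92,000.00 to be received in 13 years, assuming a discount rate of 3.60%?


Present value formula: PV = FV / (1 + r)^t
PV = $92,000.00 / (1 + 0.036)^13
PV = $92,000.00 / 1.5837142
PV = $58,091.29

PV = FV / (1 + r)^t = $58,091.29


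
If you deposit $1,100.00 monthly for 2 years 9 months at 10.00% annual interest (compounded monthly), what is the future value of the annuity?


Future value of an ordinary annuity: FV = PMT × ((1 + r)^n − 1) / r
Monthly rate r = 0.1/12 ≈ 0.00833333, n = 33
FV = $1,100.00 × ((1 + 0.1/12)^33 − 1) / (0.1/12)
FV = $1,100.00 × 37.803760
FV = $41,584.14

FV = PMT × ((1+r)^n - 1)/r = $41,584.14


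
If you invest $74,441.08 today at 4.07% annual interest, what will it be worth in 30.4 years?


Future value formula: FV = PV × (1 + r)^t
FV = $74,441.08 × (1 + 0.0407)^30.4
FV = $74,441.08 × 3.3627676
FV = $250,328.05

FV = PV × (1 + r)^t = $250,328.05


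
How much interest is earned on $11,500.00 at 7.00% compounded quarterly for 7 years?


Compound interest earned = final amount − principal.
A = P(1 + r/n)^(nt) = $11,500.00 × (1 + 0.07/4)^(4 × 7) = $18,692.25
Interest = A − P = $18,692.25 − $11,500.00 = $7,192.25

Interest = A - P = $7,192.25


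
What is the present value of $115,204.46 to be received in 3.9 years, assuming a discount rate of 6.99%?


Present value formula: PV = FV / (1 + r)^t
PV = $115,204.46 / (1 + 0.0699)^3.9
PV = $115,204.46 / 1.3014828
PV = $88,517.85

PV = FV / (1 + r)^t = $88,517.85


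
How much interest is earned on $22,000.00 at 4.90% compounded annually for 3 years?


Compound interest earned = final amount − principal.
A = P(1 + r/n)^(nt) = $22,000.00 × (1 + 0.049/1)^(1 × 3) = $25,395.05
Interest = A − P = $25,395.05 − $22,000.00 = $3,395.05

Interest = A - P = $3,395.05


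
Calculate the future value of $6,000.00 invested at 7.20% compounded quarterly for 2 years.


Compound interest formula: A = P(1 + r/n)^(nt)
A = $6,000.00 × (1 + 0.072/4)^(4 × 2)
Growth factor: (1 + 0.072/4)^8 = 1.153406
A = $6,000.00 × 1.153406
A = $6,920.44

A = P(1 + r/n)^(nt) = $6,920.44


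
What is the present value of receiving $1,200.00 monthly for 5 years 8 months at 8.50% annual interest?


Present value of an ordinary annuity: PV = PMT × (1 − (1 + r)^(−n)) / r
Monthly rate r = 0.085/12 ≈ 0.00708333, n = 68
PV = $1,200.00 × (1 − (1 + 0.085/12)^(−68)) / (0.085/12)
PV = $1,200.00 × 53.816088
PV = $64,579.31

PV = PMT × (1-(1+r)^(-n))/r = $64,579.31


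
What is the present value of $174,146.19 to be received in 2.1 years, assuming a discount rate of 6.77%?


Present value formula: PV = FV / (1 + r)^t
PV = $174,146.19 / (1 + 0.0677)^2.1
PV = $174,146.19 / 1.1474755
PV = $151,764.63

PV = FV / (1 + r)^t = $151,764.63


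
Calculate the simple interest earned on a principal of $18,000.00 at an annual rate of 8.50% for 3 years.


Simple interest formula: I = P × r × t
I = $18,000.00 × 0.085 × 3
I = $4,590.00

I = P × r × t = $4,590.00


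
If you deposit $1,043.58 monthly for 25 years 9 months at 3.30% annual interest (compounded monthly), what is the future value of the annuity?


Future value of an ordinary annuity: FV = PMT × ((1 + r)^n − 1) / r
Monthly rate r = 0.033/12 = 0.00275, n = 309
FV = $1,043.58 × ((1 + 0.033/12)^309 − 1) / (0.033/12)
FV = $1,043.58 × 485.940229
FV = $507,117.50

FV = PMT × ((1+r)^n - 1)/r = $507,117.50


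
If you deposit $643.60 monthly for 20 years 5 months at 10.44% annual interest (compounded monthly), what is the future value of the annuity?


Future value of an ordinary annuity: FV = PMT × ((1 + r)^n − 1) / r
Monthly rate r = 0.1044/12 = 0.0087, n = 245
FV = $643.60 × ((1 + 0.1044/12)^245 − 1) / (0.1044/12)
FV = $643.60 × 844.846653
FV = $543,743.31

FV = PMT × ((1+r)^n - 1)/r = $543,743.31


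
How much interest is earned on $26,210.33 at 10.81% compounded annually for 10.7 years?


Compound interest earned = final amount − principal.
A = P(1 + r/n)^(nt) = $26,210.33 × (1 + 0.1081/1)^(1 × 10.7) = $78,608.10
Interest = A − P = $78,608.10 − $26,210.33 = $52,397.77

Interest = A - P = $52,397.77


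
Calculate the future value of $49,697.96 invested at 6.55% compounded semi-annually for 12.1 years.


Compound interest formula: A = P(1 + r/n)^(nt)
A = $49,697.96 × (1 + 0.0655/2)^(2 × 12.1)
Growth factor: (1 + 0.0655/2)^24.2 = 2.1811419
A = $49,697.96 × 2.1811419
A = $108,398.30

A = P(1 + r/n)^(nt) = $108,398.30


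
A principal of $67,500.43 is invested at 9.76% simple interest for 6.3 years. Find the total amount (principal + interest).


Total amount formula: A = P(1 + rt) = P + P·r·t
Interest: I = P × r × t = $67,500.43 × 0.0976 × 6.3 = $41,504.66
A = P + I = $67,500.43 + $41,504.66 = $109,005.09

A = P + I = P(1 + rt) = $109,005.09


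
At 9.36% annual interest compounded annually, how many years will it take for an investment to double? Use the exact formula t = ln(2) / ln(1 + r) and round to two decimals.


Doubling condition: (1 + r)^t = 2
Take ln of both sides: t × ln(1 + r) = ln(2)
t = ln(2) / ln(1 + r)
t = 0.693147 / 0.089475
t = 7.75

t = ln(2) / ln(1 + r) = 7.75 years


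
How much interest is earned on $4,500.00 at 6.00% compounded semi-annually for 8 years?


Compound interest earned = final amount − principal.
A = P(1 + r/n)^(nt) = $4,500.00 × (1 + 0.06/2)^(2 × 8) = $7,221.18
Interest = A − P = $7,221.18 − $4,500.00 = $2,721.18

Interest = A - P = $2,721.18


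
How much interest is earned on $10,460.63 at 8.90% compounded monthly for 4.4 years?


Compound interest earned = final amount − principal.
A = P(1 + r/n)^(nt) = $10,460.63 × (1 + 0.089/12)^(12 × 4.4) = $15,452.54
Interest = A − P = $15,452.54 − $10,460.63 = $4,991.91

Interest = A - P = $4,991.91


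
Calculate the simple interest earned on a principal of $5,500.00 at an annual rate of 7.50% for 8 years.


Simple interest formula: I = P × r × t
I = $5,500.00 × 0.075 × 8
I = $3,300.00

I = P × r × t = $3,300.00


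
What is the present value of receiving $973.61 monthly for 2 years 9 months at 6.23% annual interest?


Present value of an ordinary annuity: PV = PMT × (1 − (1 + r)^(−n)) / r
Monthly rate r = 0.0623/12 ≈ 0.00519167, n = 33
PV = $973.61 × (1 − (1 + 0.0623/12)^(−33)) / (0.0623/12)
PV = $973.61 × 30.255949
PV = $29,457.49

PV = PMT × (1-(1+r)^(-n))/r = $29,457.49


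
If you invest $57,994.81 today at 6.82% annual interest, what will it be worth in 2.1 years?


Future value formula: FV = PV × (1 + r)^t
FV = $57,994.81 × (1 + 0.0682)^2.1
FV = $57,994.81 × 1.1486042
FV = $66,613.08

FV = PV × (1 + r)^t = $66,613.08


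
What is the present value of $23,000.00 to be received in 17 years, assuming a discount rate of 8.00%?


Present value formula: PV = FV / (1 + r)^t
PV = $23,000.00 / (1 + 0.08)^17
PV = $23,000.00 / 3.700018
PV = $6,216.19

PV = FV / (1 + r)^t = $6,216.19


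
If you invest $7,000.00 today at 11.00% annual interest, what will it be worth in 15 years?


Future value formula: FV = PV × (1 + r)^t
FV = $7,000.00 × (1 + 0.11)^15
FV = $7,000.00 × 4.7845895
FV = $33,492.13

FV = PV × (1 + r)^t = $33,492.13


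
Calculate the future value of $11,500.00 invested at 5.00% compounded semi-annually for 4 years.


Compound interest formula: A = P(1 + r/n)^(nt)
A = $11,500.00 × (1 + 0.05/2)^(2 × 4)
Growth factor: (1 + 0.05/2)^8 = 1.218403
A = $11,500.00 × 1.218403
A = $14,011.63

A = P(1 + r/n)^(nt) = $14,011.63


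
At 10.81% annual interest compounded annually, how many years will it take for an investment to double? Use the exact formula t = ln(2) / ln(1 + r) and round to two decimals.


Doubling condition: (1 + r)^t = 2
Take ln of both sides: t × ln(1 + r) = ln(2)
t = ln(2) / ln(1 + r)
t = 0.693147 / 0.102647
t = 6.75

t = ln(2) / ln(1 + r) = 6.75 years


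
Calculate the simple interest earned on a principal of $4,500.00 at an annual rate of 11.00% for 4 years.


Simple interest formula: I = P × r × t
I = $4,500.00 × 0.11 × 4
I = $1,980.00

I = P × r × t = $1,980.00


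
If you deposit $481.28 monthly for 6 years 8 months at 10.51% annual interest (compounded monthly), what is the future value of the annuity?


Future value of an ordinary annuity: FV = PMT × ((1 + r)^n − 1) / r
Monthly rate r = 0.1051/12 ≈ 0.00875833, n = 80
FV = $481.28 × ((1 + 0.1051/12)^80 − 1) / (0.1051/12)
FV = $481.28 × 115.199760
FV = $55,443.34

FV = PMT × ((1+r)^n - 1)/r = $55,443.34


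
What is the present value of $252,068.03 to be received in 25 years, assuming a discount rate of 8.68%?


Present value formula: PV = FV / (1 + r)^t
PV = $252,068.03 / (1 + 0.0868)^25
PV = $252,068.03 / 8.011996
PV = $31,461.33

PV = FV / (1 + r)^t = $31,461.33


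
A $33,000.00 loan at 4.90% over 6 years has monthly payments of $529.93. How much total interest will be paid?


Total paid over the life of the loan = PMT × n.
Total paid = $529.93 × 72 = $38,154.96
Total interest = total paid − principal = $38,154.96 − $33,000.00 = $5,154.96

Total interest = (PMT × n) - PV = $5,154.96


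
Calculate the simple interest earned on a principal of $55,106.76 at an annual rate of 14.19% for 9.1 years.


Simple interest formula: I = P × r × t
I = $55,106.76 × 0.1419 × 9.1
I = $71,158.81

I = P × r × t = $71,158.81


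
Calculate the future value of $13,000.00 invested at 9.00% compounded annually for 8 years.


Compound interest formula: A = P(1 + r/n)^(nt)
A = $13,000.00 × (1 + 0.09/1)^(1 × 8)
Growth factor: (1 + 0.09/1)^8 = 1.9925626
A = $13,000.00 × 1.9925626
A = $25,903.31

A = P(1 + r/n)^(nt) = $25,903.31


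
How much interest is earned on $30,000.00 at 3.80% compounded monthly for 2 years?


Compound interest earned = final amount − principal.
A = P(1 + r/n)^(nt) = $30,000.00 × (1 + 0.038/12)^(12 × 2) = $32,364.99
Interest = A − P = $32,364.99 − $30,000.00 = $2,364.99

Interest = A - P = $2,364.99


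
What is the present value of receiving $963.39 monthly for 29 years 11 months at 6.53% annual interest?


Present value of an ordinary annuity: PV = PMT × (1 − (1 + r)^(−n)) / r
Monthly rate r = 0.0653/12 ≈ 0.00544167, n = 359
PV = $963.39 × (1 − (1 + 0.0653/12)^(−359)) / (0.0653/12)
PV = $963.39 × 157.576442
PV = $151,807.57

PV = PMT × (1-(1+r)^(-n))/r = $151,807.57


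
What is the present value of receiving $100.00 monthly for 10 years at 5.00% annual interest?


Present value of an ordinary annuity: PV = PMT × (1 − (1 + r)^(−n)) / r
Monthly rate r = 0.05/12 ≈ 0.00416667, n = 120
PV = $100.00 × (1 − (1 + 0.05/12)^(−120)) / (0.05/12)
PV = $100.00 × 94.2813503
PV = $9,428.14

PV = PMT × (1-(1+r)^(-n))/r = $9,428.14


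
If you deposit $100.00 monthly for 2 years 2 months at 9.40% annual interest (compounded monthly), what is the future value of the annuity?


Future value of an ordinary annuity: FV = PMT × ((1 + r)^n − 1) / r
Monthly rate r = 0.094/12 ≈ 0.00783333, n = 26
FV = $100.00 × ((1 + 0.094/12)^26 − 1) / (0.094/12)
FV = $100.00 × 28.712813
FV = $2,871.28

FV = PMT × ((1+r)^n - 1)/r = $2,871.28


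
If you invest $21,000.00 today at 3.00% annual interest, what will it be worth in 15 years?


Future value formula: FV = PV × (1 + r)^t
FV = $21,000.00 × (1 + 0.03)^15
FV = $21,000.00 × 1.5579674
FV = $32,717.32

FV = PV × (1 + r)^t = $32,717.32


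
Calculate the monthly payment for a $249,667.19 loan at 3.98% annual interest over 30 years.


Loan payment formula: PMT = PV × r / (1 − (1 + r)^(−n))
Monthly rate r = 0.0398/12 ≈ 0.00331667, n = 360 months
Denominator: 1 − (1 + 0.0398/12)^(−360) = 0.696394
PMT = $249,667.19 × (0.0398/12) / 0.696394
PMT = $1,189.07 per month

PMT = PV × r / (1-(1+r)^(-n)) = $1,189.07/month


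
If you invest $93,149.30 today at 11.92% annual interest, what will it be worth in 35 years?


Future value formula: FV = PV × (1 + r)^t
FV = $93,149.30 × (1 + 0.1192)^35
FV = $93,149.30 × 51.4955323
FV = $4,796,772.79

FV = PV × (1 + r)^t = $4,796,772.79


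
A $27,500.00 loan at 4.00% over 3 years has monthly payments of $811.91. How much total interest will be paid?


Total paid over the life of the loan = PMT × n.
Total paid = $811.91 × 36 = $29,228.76
Total interest = total paid − principal = $29,228.76 − $27,500.00 = $1,728.76

Total interest = (PMT × n) - PV = $1,728.76


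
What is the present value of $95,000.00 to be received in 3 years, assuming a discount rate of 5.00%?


Present value formula: PV = FV / (1 + r)^t
PV = $95,000.00 / (1 + 0.05)^3
PV = $95,000.00 / 1.157625
PV = $82,064.57

PV = FV / (1 + r)^t = $82,064.57


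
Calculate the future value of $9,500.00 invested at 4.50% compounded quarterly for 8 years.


Compound interest formula: A = P(1 + r/n)^(nt)
A = $9,500.00 × (1 + 0.045/4)^(4 × 8)
Growth factor: (1 + 0.045/4)^32 = 1.4304514
A = $9,500.00 × 1.4304514
A = $13,589.29

A = P(1 + r/n)^(nt) = $13,589.29


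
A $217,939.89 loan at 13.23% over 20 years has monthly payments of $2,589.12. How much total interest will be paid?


Total paid over the life of the loan = PMT × n.
Total paid = $2,589.12 × 240 = $621,388.80
Total interest = total paid − principal = $621,388.80 − $217,939.89 = $403,448.91

Total interest = (PMT × n) - PV = $403,448.91


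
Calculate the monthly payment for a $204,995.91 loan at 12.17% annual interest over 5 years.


Loan payment formula: PMT = PV × r / (1 − (1 + r)^(−n))
Monthly rate r = 0.1217/12 ≈ 0.01014167, n = 60 months
Denominator: 1 − (1 + 0.1217/12)^(−60) = 0.454163
PMT = $204,995.91 × (0.1217/12) / 0.454163
PMT = $4,577.65 per month

PMT = PV × r / (1-(1+r)^(-n)) = $4,577.65/month


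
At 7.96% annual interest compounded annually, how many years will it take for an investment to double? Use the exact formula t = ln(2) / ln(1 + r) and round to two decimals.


Doubling condition: (1 + r)^t = 2
Take ln of both sides: t × ln(1 + r) = ln(2)
t = ln(2) / ln(1 + r)
t = 0.693147 / 0.076591
t = 9.05

t = ln(2) / ln(1 + r) = 9.05 years


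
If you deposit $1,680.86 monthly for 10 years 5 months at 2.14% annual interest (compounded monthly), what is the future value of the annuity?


Future value of an ordinary annuity: FV = PMT × ((1 + r)^n − 1) / r
Monthly rate r = 0.0214/12 ≈ 0.00178333, n = 125
FV = $1,680.86 × ((1 + 0.0214/12)^125 − 1) / (0.0214/12)
FV = $1,680.86 × 139.888791
FV = $235,133.47

FV = PMT × ((1+r)^n - 1)/r = $235,133.47


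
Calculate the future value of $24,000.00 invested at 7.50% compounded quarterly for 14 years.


Compound interest formula: A = P(1 + r/n)^(nt)
A = $24,000.00 × (1 + 0.075/4)^(4 × 14)
Growth factor: (1 + 0.075/4)^56 = 2.8300025
A = $24,000.00 × 2.8300025
A = $67,920.06

A = P(1 + r/n)^(nt) = $67,920.06


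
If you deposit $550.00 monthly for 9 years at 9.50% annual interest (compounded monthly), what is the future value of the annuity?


Future value of an ordinary annuity: FV = PMT × ((1 + r)^n − 1) / r
Monthly rate r = 0.095/12 ≈ 0.00791667, n = 108
FV = $550.00 × ((1 + 0.095/12)^108 − 1) / (0.095/12)
FV = $550.00 × 169.701665
FV = $93,335.92

FV = PMT × ((1+r)^n - 1)/r = $93,335.92


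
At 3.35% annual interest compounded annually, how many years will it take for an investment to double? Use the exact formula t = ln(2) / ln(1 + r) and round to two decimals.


Doubling condition: (1 + r)^t = 2
Take ln of both sides: t × ln(1 + r) = ln(2)
t = ln(2) / ln(1 + r)
t = 0.693147 / 0.032951
t = 21.04

t = ln(2) / ln(1 + r) = 21.04 years


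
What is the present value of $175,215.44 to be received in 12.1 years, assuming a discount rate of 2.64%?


Present value formula: PV = FV / (1 + r)^t
PV = $175,215.44 / (1 + 0.0264)^12.1
PV = $175,215.44 / 1.3706652
PV = $127,832.41

PV = FV / (1 + r)^t = $127,832.41


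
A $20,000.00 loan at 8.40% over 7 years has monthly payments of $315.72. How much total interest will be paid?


Total paid over the life of the loan = PMT × n.
Total paid = $315.72 × 84 = $26,520.48
Total interest = total paid − principal = $26,520.48 − $20,000.00 = $6,520.48

Total interest = (PMT × n) - PV = $6,520.48


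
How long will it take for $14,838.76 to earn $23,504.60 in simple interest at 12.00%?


Rearrange the simple interest formula for t:
I = P × r × t  ⇒  t = I / (P × r)
t = $23,504.60 / ($14,838.76 × 0.12)
t = 13.2

t = I/(P×r) = 13.2 years


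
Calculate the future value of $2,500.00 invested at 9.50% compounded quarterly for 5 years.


Compound interest formula: A = P(1 + r/n)^(nt)
A = $2,500.00 × (1 + 0.095/4)^(4 × 5)
Growth factor: (1 + 0.095/4)^20 = 1.5991098
A = $2,500.00 × 1.5991098
A = $3,997.77

A = P(1 + r/n)^(nt) = $3,997.77


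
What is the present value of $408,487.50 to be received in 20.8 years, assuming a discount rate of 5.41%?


Present value formula: PV = FV / (1 + r)^t
PV = $408,487.50 / (1 + 0.0541)^20.8
PV = $408,487.50 / 2.991863
PV = $136,532.82

PV = FV / (1 + r)^t = $136,532.82


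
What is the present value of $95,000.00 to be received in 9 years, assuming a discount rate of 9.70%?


Present value formula: PV = FV / (1 + r)^t
PV = $95,000.00 / (1 + 0.097)^9
PV = $95,000.00 / 2.3006982
PV = $41,291.81

PV = FV / (1 + r)^t = $41,291.81


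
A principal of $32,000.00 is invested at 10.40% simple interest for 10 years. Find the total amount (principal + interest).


Total amount formula: A = P(1 + rt) = P + P·r·t
Interest: I = P × r × t = $32,000.00 × 0.104 × 10 = $33,280.00
A = P + I = $32,000.00 + $33,280.00 = $65,280.00

A = P + I = P(1 + rt) = $65,280.00


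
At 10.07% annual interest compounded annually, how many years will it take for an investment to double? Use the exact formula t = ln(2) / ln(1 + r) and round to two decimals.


Doubling condition: (1 + r)^t = 2
Take ln of both sides: t × ln(1 + r) = ln(2)
t = ln(2) / ln(1 + r)
t = 0.693147 / 0.095946
t = 7.22

t = ln(2) / ln(1 + r) = 7.22 years


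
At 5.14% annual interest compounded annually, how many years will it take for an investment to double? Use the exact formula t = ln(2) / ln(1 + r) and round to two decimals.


Doubling condition: (1 + r)^t = 2
Take ln of both sides: t × ln(1 + r) = ln(2)
t = ln(2) / ln(1 + r)
t = 0.693147 / 0.050123
t = 13.83

t = ln(2) / ln(1 + r) = 13.83 years


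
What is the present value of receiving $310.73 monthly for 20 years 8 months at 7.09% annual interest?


Present value of an ordinary annuity: PV = PMT × (1 − (1 + r)^(−n)) / r
Monthly rate r = 0.0709/12 ≈ 0.00590833, n = 248
PV = $310.73 × (1 − (1 + 0.0709/12)^(−248)) / (0.0709/12)
PV = $310.73 × 129.983425
PV = $40,389.75

PV = PMT × (1-(1+r)^(-n))/r = $40,389.75


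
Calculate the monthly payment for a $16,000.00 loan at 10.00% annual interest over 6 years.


Loan payment formula: PMT = PV × r / (1 − (1 + r)^(−n))
Monthly rate r = 0.1/12 ≈ 0.00833333, n = 72 months
Denominator: 1 − (1 + 0.1/12)^(−72) = 0.449822
PMT = $16,000.00 × (0.1/12) / 0.449822
PMT = $296.41 per month

PMT = PV × r / (1-(1+r)^(-n)) = $296.41/month


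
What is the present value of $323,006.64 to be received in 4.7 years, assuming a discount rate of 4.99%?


Present value formula: PV = FV / (1 + r)^t
PV = $323,006.64 / (1 + 0.0499)^4.7
PV = $323,006.64 / 1.25717373
PV = $256,930.79

PV = FV / (1 + r)^t = $256,930.79


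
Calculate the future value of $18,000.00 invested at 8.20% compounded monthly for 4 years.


Compound interest formula: A = P(1 + r/n)^(nt)
A = $18,000.00 × (1 + 0.082/12)^(12 × 4)
Growth factor: (1 + 0.082/12)^48 = 1.386641
A = $18,000.00 × 1.386641
A = $24,959.54

A = P(1 + r/n)^(nt) = $24,959.54


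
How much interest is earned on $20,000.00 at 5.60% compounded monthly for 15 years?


Compound interest earned = final amount − principal.
A = P(1 + r/n)^(nt) = $20,000.00 × (1 + 0.056/12)^(12 × 15) = $46,236.91
Interest = A − P = $46,236.91 − $20,000.00 = $26,236.91

Interest = A - P = $26,236.91


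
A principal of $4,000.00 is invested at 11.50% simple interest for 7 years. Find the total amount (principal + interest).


Total amount formula: A = P(1 + rt) = P + P·r·t
Interest: I = P × r × t = $4,000.00 × 0.115 × 7 = $3,220.00
A = P + I = $4,000.00 + $3,220.00 = $7,220.00

A = P + I = P(1 + rt) = $7,220.00


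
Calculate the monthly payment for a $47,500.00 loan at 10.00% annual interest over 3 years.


Loan payment formula: PMT = PV × r / (1 − (1 + r)^(−n))
Monthly rate r = 0.1/12 ≈ 0.00833333, n = 36 months
Denominator: 1 − (1 + 0.1/12)^(−36) = 0.258260
PMT = $47,500.00 × (0.1/12) / 0.258260
PMT = $1,532.69 per month

PMT = PV × r / (1-(1+r)^(-n)) = $1,532.69/month


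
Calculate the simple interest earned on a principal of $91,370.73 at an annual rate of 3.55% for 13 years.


Simple interest formula: I = P × r × t
I = $91,370.73 × 0.0355 × 13
I = $42,167.59

I = P × r × t = $42,167.59


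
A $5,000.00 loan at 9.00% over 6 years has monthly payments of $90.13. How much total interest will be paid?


Total paid over the life of the loan = PMT × n.
Total paid = $90.13 × 72 = $6,489.36
Total interest = total paid − principal = $6,489.36 − $5,000.00 = $1,489.36

Total interest = (PMT × n) - PV = $1,489.36


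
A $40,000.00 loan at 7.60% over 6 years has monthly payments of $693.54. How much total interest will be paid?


Total paid over the life of the loan = PMT × n.
Total paid = $693.54 × 72 = $49,934.88
Total interest = total paid − principal = $49,934.88 − $40,000.00 = $9,934.88

Total interest = (PMT × n) - PV = $9,934.88


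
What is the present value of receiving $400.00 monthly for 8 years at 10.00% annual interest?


Present value of an ordinary annuity: PV = PMT × (1 − (1 + r)^(−n)) / r
Monthly rate r = 0.1/12 ≈ 0.00833333, n = 96
PV = $400.00 × (1 − (1 + 0.1/12)^(−96)) / (0.1/12)
PV = $400.00 × 65.901488
PV = $26,360.60

PV = PMT × (1-(1+r)^(-n))/r = $26,360.60


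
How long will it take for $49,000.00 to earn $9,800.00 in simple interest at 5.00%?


Rearrange the simple interest formula for t:
I = P × r × t  ⇒  t = I / (P × r)
t = $9,800.00 / ($49,000.00 × 0.05)
t = 4

t = I/(P×r) = 4 years


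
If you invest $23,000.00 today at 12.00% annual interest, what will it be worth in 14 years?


Future value formula: FV = PV × (1 + r)^t
FV = $23,000.00 × (1 + 0.12)^14
FV = $23,000.00 × 4.887112
FV = $112,403.58

FV = PV × (1 + r)^t = $112,403.58


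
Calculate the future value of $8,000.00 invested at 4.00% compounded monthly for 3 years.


Compound interest formula: A = P(1 + r/n)^(nt)
A = $8,000.00 × (1 + 0.04/12)^(12 × 3)
Growth factor: (1 + 0.04/12)^36 = 1.12727187
A = $8,000.00 × 1.12727187
A = $9,018.17

A = P(1 + r/n)^(nt) = $9,018.17


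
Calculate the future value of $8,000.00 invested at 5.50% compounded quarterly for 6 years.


Compound interest formula: A = P(1 + r/n)^(nt)
A = $8,000.00 × (1 + 0.055/4)^(4 × 6)
Growth factor: (1 + 0.055/4)^24 = 1.387845
A = $8,000.00 × 1.387845
A = $11,102.76

A = P(1 + r/n)^(nt) = $11,102.76


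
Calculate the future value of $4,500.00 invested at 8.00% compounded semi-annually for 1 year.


Compound interest formula: A = P(1 + r/n)^(nt)
A = $4,500.00 × (1 + 0.08/2)^(2 × 1)
Growth factor: (1 + 0.08/2)^2 = 1.081600
A = $4,500.00 × 1.081600
A = $4,867.20

A = P(1 + r/n)^(nt) = $4,867.20


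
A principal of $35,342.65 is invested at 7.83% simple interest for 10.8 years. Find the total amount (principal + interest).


Total amount formula: A = P(1 + rt) = P + P·r·t
Interest: I = P × r × t = $35,342.65 × 0.0783 × 10.8 = $29,887.16
A = P + I = $35,342.65 + $29,887.16 = $65,229.81

A = P + I = P(1 + rt) = $65,229.81


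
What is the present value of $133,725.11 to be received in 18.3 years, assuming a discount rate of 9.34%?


Present value formula: PV = FV / (1 + r)^t
PV = $133,725.11 / (1 + 0.0934)^18.3
PV = $133,725.11 / 5.124565
PV = $26,094.92

PV = FV / (1 + r)^t = $26,094.92


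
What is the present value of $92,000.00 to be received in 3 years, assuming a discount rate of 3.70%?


Present value formula: PV = FV / (1 + r)^t
PV = $92,000.00 / (1 + 0.037)^3
PV = $92,000.00 / 1.11515765
PV = $82,499.55

PV = FV / (1 + r)^t = $82,499.55


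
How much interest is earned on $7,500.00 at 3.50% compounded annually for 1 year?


Compound interest earned = final amount − principal.
A = P(1 + r/n)^(nt) = $7,500.00 × (1 + 0.035/1)^(1 × 1) = $7,762.50
Interest = A − P = $7,762.50 − $7,500.00 = $262.50

Interest = A - P = $262.50


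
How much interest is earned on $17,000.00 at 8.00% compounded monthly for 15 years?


Compound interest earned = final amount − principal.
A = P(1 + r/n)^(nt) = $17,000.00 × (1 + 0.08/12)^(12 × 15) = $56,217.67
Interest = A − P = $56,217.67 − $17,000.00 = $39,217.67

Interest = A - P = $39,217.67


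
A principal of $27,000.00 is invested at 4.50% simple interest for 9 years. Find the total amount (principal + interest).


Total amount formula: A = P(1 + rt) = P + P·r·t
Interest: I = P × r × t = $27,000.00 × 0.045 × 9 = $10,935.00
A = P + I = $27,000.00 + $10,935.00 = $37,935.00

A = P + I = P(1 + rt) = $37,935.00


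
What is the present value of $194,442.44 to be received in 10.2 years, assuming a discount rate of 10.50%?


Present value formula: PV = FV / (1 + r)^t
PV = $194,442.44 / (1 + 0.105)^10.2
PV = $194,442.44 / 2.7688233
PV = $70,225.66

PV = FV / (1 + r)^t = $70,225.66


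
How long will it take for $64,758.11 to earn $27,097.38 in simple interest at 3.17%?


Rearrange the simple interest formula for t:
I = P × r × t  ⇒  t = I / (P × r)
t = $27,097.38 / ($64,758.11 × 0.0317)
t = 13.2

t = I/(P×r) = 13.2 years


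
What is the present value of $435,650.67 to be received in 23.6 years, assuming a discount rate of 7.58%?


Present value formula: PV = FV / (1 + r)^t
PV = $435,650.67 / (1 + 0.0758)^23.6
PV = $435,650.67 / 5.6087275
PV = $77,673.71

PV = FV / (1 + r)^t = $77,673.71


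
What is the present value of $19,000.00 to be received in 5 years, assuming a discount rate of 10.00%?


Present value formula: PV = FV / (1 + r)^t
PV = $19,000.00 / (1 + 0.1)^5
PV = $19,000.00 / 1.610510
PV = $11,797.51

PV = FV / (1 + r)^t = $11,797.51


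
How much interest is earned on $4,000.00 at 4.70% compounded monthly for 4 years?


Compound interest earned = final amount − principal.
A = P(1 + r/n)^(nt) = $4,000.00 × (1 + 0.047/12)^(12 × 4) = $4,825.56
Interest = A − P = $4,825.56 − $4,000.00 = $825.56

Interest = A - P = $825.56


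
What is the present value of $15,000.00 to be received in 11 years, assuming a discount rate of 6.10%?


Present value formula: PV = FV / (1 + r)^t
PV = $15,000.00 / (1 + 0.061)^11
PV = $15,000.00 / 1.918091
PV = $7,820.28

PV = FV / (1 + r)^t = $7,820.28


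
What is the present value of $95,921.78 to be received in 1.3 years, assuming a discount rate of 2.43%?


Present value formula: PV = FV / (1 + r)^t
PV = $95,921.78 / (1 + 0.0243)^1.3
PV = $95,921.78 / 1.0317045
PV = $92,974.08

PV = FV / (1 + r)^t = $92,974.08


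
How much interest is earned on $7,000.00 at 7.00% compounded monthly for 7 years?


Compound interest earned = final amount − principal.
A = P(1 + r/n)^(nt) = $7,000.00 × (1 + 0.07/12)^(12 × 7) = $11,409.96
Interest = A − P = $11,409.96 − $7,000.00 = $4,409.96

Interest = A - P = $4,409.96


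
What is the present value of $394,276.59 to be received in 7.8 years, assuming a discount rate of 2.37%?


Present value formula: PV = FV / (1 + r)^t
PV = $394,276.59 / (1 + 0.0237)^7.8
PV = $394,276.59 / 1.20045832
PV = $328,438.38

PV = FV / (1 + r)^t = $328,438.38


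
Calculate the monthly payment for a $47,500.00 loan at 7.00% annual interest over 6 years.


Loan payment formula: PMT = PV × r / (1 − (1 + r)^(−n))
Monthly rate r = 0.07/12 ≈ 0.00583333, n = 72 months
Denominator: 1 − (1 + 0.07/12)^(−72) = 0.342151
PMT = $47,500.00 × (0.07/12) / 0.342151
PMT = $809.83 per month

PMT = PV × r / (1-(1+r)^(-n)) = $809.83/month


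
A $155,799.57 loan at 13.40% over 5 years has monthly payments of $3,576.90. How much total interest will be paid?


Total paid over the life of the loan = PMT × n.
Total paid = $3,576.90 × 60 = $214,614.00
Total interest = total paid − principal = $214,614.00 − $155,799.57 = $58,814.43

Total interest = (PMT × n) - PV = $58,814.43


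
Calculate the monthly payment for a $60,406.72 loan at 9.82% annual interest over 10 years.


Loan payment formula: PMT = PV × r / (1 − (1 + r)^(−n))
Monthly rate r = 0.0982/12 ≈ 0.00818333, n = 120 months
Denominator: 1 − (1 + 0.0982/12)^(−120) = 0.623939
PMT = $60,406.72 × (0.0982/12) / 0.623939
PMT = $792.27 per month

PMT = PV × r / (1-(1+r)^(-n)) = $792.27/month


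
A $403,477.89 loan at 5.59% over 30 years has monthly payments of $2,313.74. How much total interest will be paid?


Total paid over the life of the loan = PMT × n.
Total paid = $2,313.74 × 360 = $832,946.40
Total interest = total paid − principal = $832,946.40 − $403,477.89 = $429,468.51

Total interest = (PMT × n) - PV = $429,468.51


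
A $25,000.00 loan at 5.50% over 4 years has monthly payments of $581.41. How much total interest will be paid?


Total paid over the life of the loan = PMT × n.
Total paid = $581.41 × 48 = $27,907.68
Total interest = total paid − principal = $27,907.68 − $25,000.00 = $2,907.68

Total interest = (PMT × n) - PV = $2,907.68


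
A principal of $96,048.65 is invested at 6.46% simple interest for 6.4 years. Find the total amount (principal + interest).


Total amount formula: A = P(1 + rt) = P + P·r·t
Interest: I = P × r × t = $96,048.65 × 0.0646 × 6.4 = $39,710.35
A = P + I = $96,048.65 + $39,710.35 = $135,759.00

A = P + I = P(1 + rt) = $135,759.00


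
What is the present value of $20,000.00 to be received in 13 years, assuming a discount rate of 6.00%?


Present value formula: PV = FV / (1 + r)^t
PV = $20,000.00 / (1 + 0.06)^13
PV = $20,000.00 / 2.132928
PV = $9,376.78

PV = FV / (1 + r)^t = $9,376.78


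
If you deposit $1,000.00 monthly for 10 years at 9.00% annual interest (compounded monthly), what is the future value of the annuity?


Future value of an ordinary annuity: FV = PMT × ((1 + r)^n − 1) / r
Monthly rate r = 0.09/12 = 0.0075, n = 120
FV = $1,000.00 × ((1 + 0.09/12)^120 − 1) / (0.09/12)
FV = $1,000.00 × 193.514277
FV = $193,514.28

FV = PMT × ((1+r)^n - 1)/r = $193,514.28


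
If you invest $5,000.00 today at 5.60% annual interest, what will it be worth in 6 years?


Future value formula: FV = PV × (1 + r)^t
FV = $5,000.00 × (1 + 0.056)^6
FV = $5,000.00 × 1.3867032
FV = $6,933.52

FV = PV × (1 + r)^t = $6,933.52


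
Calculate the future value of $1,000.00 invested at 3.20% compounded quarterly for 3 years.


Compound interest formula: A = P(1 + r/n)^(nt)
A = $1,000.00 × (1 + 0.032/4)^(4 × 3)
Growth factor: (1 + 0.032/4)^12 = 1.100339
A = $1,000.00 × 1.100339
A = $1,100.34

A = P(1 + r/n)^(nt) = $1,100.34


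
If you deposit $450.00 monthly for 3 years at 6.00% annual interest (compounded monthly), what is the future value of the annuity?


Future value of an ordinary annuity: FV = PMT × ((1 + r)^n − 1) / r
Monthly rate r = 0.06/12 = 0.005, n = 36
FV = $450.00 × ((1 + 0.06/12)^36 − 1) / (0.06/12)
FV = $450.00 × 39.336105
FV = $17,701.25

FV = PMT × ((1+r)^n - 1)/r = $17,701.25


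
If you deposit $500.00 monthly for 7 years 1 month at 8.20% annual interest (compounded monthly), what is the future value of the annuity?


Future value of an ordinary annuity: FV = PMT × ((1 + r)^n − 1) / r
Monthly rate r = 0.082/12 ≈ 0.00683333, n = 85
FV = $500.00 × ((1 + 0.082/12)^85 − 1) / (0.082/12)
FV = $500.00 × 114.7316498
FV = $57,365.82

FV = PMT × ((1+r)^n - 1)/r = $57,365.82


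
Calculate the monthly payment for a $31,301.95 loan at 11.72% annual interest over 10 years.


Loan payment formula: PMT = PV × r / (1 − (1 + r)^(−n))
Monthly rate r = 0.1172/12 ≈ 0.00976667, n = 120 months
Denominator: 1 − (1 + 0.1172/12)^(−120) = 0.688487
PMT = $31,301.95 × (0.1172/12) / 0.688487
PMT = $444.04 per month

PMT = PV × r / (1-(1+r)^(-n)) = $444.04/month


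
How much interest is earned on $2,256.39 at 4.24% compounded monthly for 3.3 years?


Compound interest earned = final amount − principal.
A = P(1 + r/n)^(nt) = $2,256.39 × (1 + 0.0424/12)^(12 × 3.3) = $2,594.62
Interest = A − P = $2,594.62 − $2,256.39 = $338.23

Interest = A - P = $338.23


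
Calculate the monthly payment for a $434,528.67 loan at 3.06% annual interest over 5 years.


Loan payment formula: PMT = PV × r / (1 − (1 + r)^(−n))
Monthly rate r = 0.0306/12 = 0.00255, n = 60 months
Denominator: 1 − (1 + 0.0306/12)^(−60) = 0.14170315
PMT = $434,528.67 × (0.0306/12) / 0.14170315
PMT = $7,819.50 per month

PMT = PV × r / (1-(1+r)^(-n)) = $7,819.50/month


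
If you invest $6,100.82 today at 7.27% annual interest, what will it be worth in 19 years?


Future value formula: FV = PV × (1 + r)^t
FV = $6,100.82 × (1 + 0.0727)^19
FV = $6,100.82 × 3.793913
FV = $23,145.98

FV = PV × (1 + r)^t = $23,145.98
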